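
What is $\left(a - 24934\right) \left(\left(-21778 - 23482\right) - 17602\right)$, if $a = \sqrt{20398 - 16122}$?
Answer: $1567401108 - 125724 \sqrt{1069} \approx 1.5633 \cdot 10^{9}$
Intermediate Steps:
$a = 2 \sqrt{1069}$ ($a = \sqrt{4276} = 2 \sqrt{1069} \approx 65.391$)
$\left(a - 24934\right) \left(\left(-21778 - 23482\right) - 17602\right) = \left(2 \sqrt{1069} - 24934\right) \left(\left(-21778 - 23482\right) - 17602\right) = \left(-24934 + 2 \sqrt{1069}\right) \left(\left(-21778 - 23482\right) - 17602\right) = \left(-24934 + 2 \sqrt{1069}\right) \left(-45260 - 17602\right) = \left(-24934 + 2 \sqrt{1069}\right) \left(-62862\right) = 1567401108 - 125724 \sqrt{1069}$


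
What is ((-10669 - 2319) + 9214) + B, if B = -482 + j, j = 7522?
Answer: 3266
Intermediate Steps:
B = 7040 (B = -482 + 7522 = 7040)
((-10669 - 2319) + 9214) + B = ((-10669 - 2319) + 9214) + 7040 = (-12988 + 9214) + 7040 = -3774 + 7040 = 3266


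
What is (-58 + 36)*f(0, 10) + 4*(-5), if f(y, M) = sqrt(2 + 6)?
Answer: -20 - 44*sqrt(2) ≈ -82.225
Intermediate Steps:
f(y, M) = 2*sqrt(2) (f(y, M) = sqrt(8) = 2*sqrt(2))
(-58 + 36)*f(0, 10) + 4*(-5) = (-58 + 36)*(2*sqrt(2)) + 4*(-5) = -44*sqrt(2) - 20 = -20 - 44*sqrt(2)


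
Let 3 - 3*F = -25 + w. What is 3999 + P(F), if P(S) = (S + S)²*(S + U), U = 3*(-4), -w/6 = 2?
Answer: 133573/27 ≈ 4947.1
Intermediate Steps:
w = -12 (w = -6*2 = -12)
F = 40/3 (F = 1 - (-25 - 12)/3 = 1 - ⅓*(-37) = 1 + 37/3 = 40/3 ≈ 13.333)
U = -12
P(S) = 4*S²*(-12 + S) (P(S) = (S + S)²*(S - 12) = (2*S)²*(-12 + S) = (4*S²)*(-12 + S) = 4*S²*(-12 + S))
3999 + P(F) = 3999 + 4*(40/3)²*(-12 + 40/3) = 3999 + 4*(1600/9)*(4/3) = 3999 + 25600/27 = 133573/27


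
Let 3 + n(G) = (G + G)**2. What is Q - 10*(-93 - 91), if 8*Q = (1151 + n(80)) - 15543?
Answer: 25925/8 ≈ 3240.6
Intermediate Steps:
n(G) = -3 + 4*G**2 (n(G) = -3 + (G + G)**2 = -3 + (2*G)**2 = -3 + 4*G**2)
Q = 11205/8 (Q = ((1151 + (-3 + 4*80**2)) - 15543)/8 = ((1151 + (-3 + 4*6400)) - 15543)/8 = ((1151 + (-3 + 25600)) - 15543)/8 = ((1151 + 25597) - 15543)/8 = (26748 - 15543)/8 = (1/8)*11205 = 11205/8 ≈ 1400.6)
Q - 10*(-93 - 91) = 11205/8 - 10*(-93 - 91) = 11205/8 - 10*(-184) = 11205/8 - 1*(-1840) = 11205/8 + 1840 = 25925/8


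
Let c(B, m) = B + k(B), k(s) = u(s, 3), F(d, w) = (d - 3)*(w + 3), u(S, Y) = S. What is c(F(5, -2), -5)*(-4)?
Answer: -16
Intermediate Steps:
F(d, w) = (-3 + d)*(3 + w)
k(s) = s
c(B, m) = 2*B (c(B, m) = B + B = 2*B)
c(F(5, -2), -5)*(-4) = (2*(-9 - 3*(-2) + 3*5 + 5*(-2)))*(-4) = (2*(-9 + 6 + 15 - 10))*(-4) = (2*2)*(-4) = 4*(-4) = -16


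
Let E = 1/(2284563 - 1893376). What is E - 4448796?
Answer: -1740311160851/391187 ≈ -4.4488e+6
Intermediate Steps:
E = 1/391187 ≈ 2.5563e-6
E - 4448796 = 1/391187 - 4448796 = -1740311160851/391187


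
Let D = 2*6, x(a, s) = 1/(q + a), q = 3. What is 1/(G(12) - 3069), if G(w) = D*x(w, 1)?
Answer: -5/15341 ≈ -0.00032592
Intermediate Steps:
x(a, s) = 1/(3 + a)
D = 12
G(w) = 12/(3 + w)
1/(G(12) - 3069) = 1/(12/(3 + 12) - 3069) = 1/(12/15 - 3069) = 1/(12*(1/15) - 3069) = 1/(4/5 - 3069) = 1/(-15341/5) = -5/15341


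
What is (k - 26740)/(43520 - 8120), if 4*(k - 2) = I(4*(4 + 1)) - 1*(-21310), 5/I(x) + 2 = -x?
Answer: -628043/1038400 ≈ -0.60482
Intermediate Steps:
I(x) = 5/(-2 - x)
k = 468991/88 (k = 2 + (-5/(2 + 4*(4 + 1)) - 1*(-21310))/4 = 2 + (-5/(2 + 4*5) + 21310)/4 = 2 + (-5/(2 + 20) + 21310)/4 = 2 + (-5/22 + 21310)/4 = 2 + (¼)*(468815/22) = 2 + 468815/88 = 468991/88 ≈ 5329.4)
(k - 26740)/(43520 - 8120) = (468991/88 - 26740)/(43520 - 8120) = -1884129/88/35400 = -1884129/88*1/35400 = -628043/1038400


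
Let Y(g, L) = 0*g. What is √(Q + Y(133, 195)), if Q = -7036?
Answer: 2*I*√1759 ≈ 83.881*I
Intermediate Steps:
Y(g, L) = 0
√(Q + Y(133, 195)) = √(-7036 + 0) = √(-7036) = 2*I*√1759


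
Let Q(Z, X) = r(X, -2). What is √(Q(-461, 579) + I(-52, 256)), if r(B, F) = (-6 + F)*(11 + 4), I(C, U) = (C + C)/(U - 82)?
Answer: 2*I*√228201/87 ≈ 10.982*I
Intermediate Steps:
I(C, U) = 2*C/(-82 + U) (I(C, U) = (2*C)/(-82 + U) = 2*C/(-82 + U))
r(B, F) = -90 + 15*F (r(B, F) = (-6 + F)*15 = -90 + 15*F)
Q(Z, X) = -120 (Q(Z, X) = -90 + 15*(-2) = -90 - 30 = -120)
√(Q(-461, 579) + I(-52, 256)) = √(-120 + 2*(-52)/(-82 + 256)) = √(-120 + 2*(-52)/174) = √(-120 + 2*(-52)*(1/174)) = √(-120 - 52/87) = √(-10492/87) = 2*I*√228201/87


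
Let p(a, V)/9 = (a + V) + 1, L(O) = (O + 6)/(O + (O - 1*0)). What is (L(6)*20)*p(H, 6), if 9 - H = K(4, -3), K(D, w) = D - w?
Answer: 1620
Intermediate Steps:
L(O) = (6 + O)/(2*O) (L(O) = (6 + O)/(O + (O + 0)) = (6 + O)/(O + O) = (6 + O)/((2*O)) = (6 + O)*(1/(2*O)) = (6 + O)/(2*O))
H = 2 (H = 9 - (4 - 1*(-3)) = 9 - (4 + 3) = 9 - 1*7 = 9 - 7 = 2)
p(a, V) = 9 + 9*V + 9*a (p(a, V) = 9*((a + V) + 1) = 9*((V + a) + 1) = 9*(1 + V + a) = 9 + 9*V + 9*a)
(L(6)*20)*p(H, 6) = (((½)*(6 + 6)/6)*20)*(9 + 9*6 + 9*2) = (((½)*(⅙)*12)*20)*(9 + 54 + 18) = (1*20)*81 = 20*81 = 1620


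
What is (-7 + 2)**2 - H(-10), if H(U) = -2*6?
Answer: 37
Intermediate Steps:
H(U) = -12
(-7 + 2)**2 - H(-10) = (-7 + 2)**2 - 1*(-12) = (-5)**2 + 12 = 25 + 12 = 37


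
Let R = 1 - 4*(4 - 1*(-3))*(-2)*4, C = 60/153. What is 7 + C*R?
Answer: 1619/17 ≈ 95.235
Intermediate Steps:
C = 20/51 (C = 60*(1/153) = 20/51 ≈ 0.39216)
R = 225 (R = 1 - 4*(4 + 3)*(-2)*4 = 1 - 4*7*(-2)*4 = 1 - (-56)*4 = 1 - 4*(-56) = 1 + 224 = 225)
7 + C*R = 7 + (20/51)*225 = 7 + 1500/17 = 1619/17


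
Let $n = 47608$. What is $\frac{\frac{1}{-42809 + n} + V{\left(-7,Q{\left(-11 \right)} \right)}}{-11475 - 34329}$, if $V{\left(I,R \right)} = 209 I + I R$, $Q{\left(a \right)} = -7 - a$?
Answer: $\frac{1788827}{54953349} \approx 0.032552$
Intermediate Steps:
$\frac{\frac{1}{-42809 + n} + V{\left(-7,Q{\left(-11 \right)} \right)}}{-11475 - 34329} = \frac{\frac{1}{-42809 + 47608} - 7 \left(209 - -4\right)}{-11475 - 34329} = \frac{\frac{1}{4799} - 7 \left(209 + \left(-7 + 11\right)\right)}{-45804} = \left(\frac{1}{4799} - 7 \left(209 + 4\right)\right) \left(- \frac{1}{45804}\right) = \left(\frac{1}{4799} - 1491\right) \left(- \frac{1}{45804}\right) = \left(- \frac{7155308}{4799}\right) \left(- \frac{1}{45804}\right) = \frac{1788827}{54953349}$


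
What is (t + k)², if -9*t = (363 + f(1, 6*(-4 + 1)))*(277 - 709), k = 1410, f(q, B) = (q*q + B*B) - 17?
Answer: 1130169924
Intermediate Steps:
f(q, B) = -17 + B² + q² (f(q, B) = (q² + B²) - 17 = (B² + q²) - 17 = -17 + B² + q²)
t = 32208 (t = -(363 + (-17 + (6*(-4 + 1))² + 1²))*(277 - 709)/9 = -(363 + (-17 + (6*(-3))² + 1))*(-432)/9 = -(363 + (-17 + (-18)² + 1))*(-432)/9 = -(363 + (-17 + 324 + 1))*(-432)/9 = -(363 + 308)*(-432)/9 = -671*(-432)/9 = -⅑*(-289872) = 32208)
(t + k)² = (32208 + 1410)² = 33618² = 1130169924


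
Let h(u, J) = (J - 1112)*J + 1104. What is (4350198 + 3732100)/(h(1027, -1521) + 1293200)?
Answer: 8082298/5299097 ≈ 1.5252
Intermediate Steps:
h(u, J) = 1104 + J*(-1112 + J) (h(u, J) = (-1112 + J)*J + 1104 = J*(-1112 + J) + 1104 = 1104 + J*(-1112 + J))
(4350198 + 3732100)/(h(1027, -1521) + 1293200) = (4350198 + 3732100)/((1104 + (-1521)² - 1112*(-1521)) + 1293200) = 8082298/((1104 + 2313441 + 1691352) + 1293200) = 8082298/(4005897 + 1293200) = 8082298/5299097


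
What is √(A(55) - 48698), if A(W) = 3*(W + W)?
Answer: 4*I*√3023 ≈ 219.93*I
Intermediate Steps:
A(W) = 6*W (A(W) = 3*(2*W) = 6*W)
√(A(55) - 48698) = √(6*55 - 48698) = √(330 - 48698) = √(-48368) = 4*I*√3023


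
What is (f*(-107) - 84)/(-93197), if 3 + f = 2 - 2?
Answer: -237/93197 ≈ -0.0025430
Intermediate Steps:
f = -3 (f = -3 + (2 - 2) = -3 + 0 = -3)
(f*(-107) - 84)/(-93197) = (-3*(-107) - 84)/(-93197) = (321 - 84)*(-1/93197) = 237*(-1/93197) = -237/93197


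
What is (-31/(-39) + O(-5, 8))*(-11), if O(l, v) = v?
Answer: -3773/39 ≈ -96.744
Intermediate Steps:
(-31/(-39) + O(-5, 8))*(-11) = (-31/(-39) + 8)*(-11) = (-31*(-1/39) + 8)*(-11) = (31/39 + 8)*(-11) = (343/39)*(-11) = -3773/39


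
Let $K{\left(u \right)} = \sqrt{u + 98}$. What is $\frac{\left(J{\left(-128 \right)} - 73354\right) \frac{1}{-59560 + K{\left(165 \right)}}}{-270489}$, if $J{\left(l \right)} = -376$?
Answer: $- \frac{4391358800}{959530876331793} - \frac{73730 \sqrt{263}}{959530876331793} \approx -4.5778 \cdot 10^{-6}$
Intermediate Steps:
$K{\left(u \right)} = \sqrt{98 + u}$
$\frac{\left(J{\left(-128 \right)} - 73354\right) \frac{1}{-59560 + K{\left(165 \right)}}}{-270489} = \frac{\left(-376 - 73354\right) \frac{1}{-59560 + \sqrt{98 + 165}}}{-270489} = - \frac{73730}{-59560 + \sqrt{263}} \left(- \frac{1}{270489}\right) = \frac{73730}{270489 \left(-59560 + \sqrt{263}\right)}$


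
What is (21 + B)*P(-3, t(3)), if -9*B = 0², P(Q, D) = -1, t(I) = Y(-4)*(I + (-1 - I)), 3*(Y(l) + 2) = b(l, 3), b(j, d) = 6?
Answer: -21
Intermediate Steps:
Y(l) = 0 (Y(l) = -2 + (⅓)*6 = -2 + 2 = 0)
t(I) = 0 (t(I) = 0*(I + (-1 - I)) = 0*(-1) = 0)
B = 0 (B = -⅑*0² = -⅑*0 = 0)
(21 + B)*P(-3, t(3)) = (21 + 0)*(-1) = 21*(-1) = -21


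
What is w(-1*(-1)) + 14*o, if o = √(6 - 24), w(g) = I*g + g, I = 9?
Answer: 10 + 42*I*√2 ≈ 10.0 + 59.397*I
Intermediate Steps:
w(g) = 10*g (w(g) = 9*g + g = 10*g)
o = 3*I*√2 (o = √(-18) = 3*I*√2 ≈ 4.2426*I)
w(-1*(-1)) + 14*o = 10*(-1*(-1)) + 14*(3*I*√2) = 10*1 + 42*I*√2 = 10 + 42*I*√2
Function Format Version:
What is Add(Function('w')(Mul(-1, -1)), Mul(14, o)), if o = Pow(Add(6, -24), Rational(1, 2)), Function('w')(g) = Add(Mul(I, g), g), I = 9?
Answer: Add(10, Mul(42, I, Pow(2, Rational(1, 2)))) ≈ Add(10.000, Mul(59.397, I))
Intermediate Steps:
Function('w')(g) = Mul(10, g) (Function('w')(g) = Add(Mul(9, g), g) = Mul(10, g))
o = Mul(3, I, Pow(2, Rational(1, 2))) (o = Pow(-18, Rational(1, 2)) = Mul(3, I, Pow(2, Rational(1, 2))) ≈ Mul(4.2426, I))
Add(Function('w')(Mul(-1, -1)), Mul(14, o)) = Add(Mul(10, Mul(-1, -1)), Mul(14, Mul(3, I, Pow(2, Rational(1, 2))))) = Add(Mul(10, 1), Mul(42, I, Pow(2, Rational(1, 2)))) = Add(10, Mul(42, I, Pow(2, Rational(1, 2))))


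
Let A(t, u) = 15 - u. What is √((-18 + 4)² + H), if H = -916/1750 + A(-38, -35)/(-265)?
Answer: 2*√4199940745/9275 ≈ 13.975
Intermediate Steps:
H = -33024/46375 (H = -916/1750 + (15 - 1*(-35))/(-265) = -916*1/1750 + (15 + 35)*(-1/265) = -458/875 + 50*(-1/265) = -458/875 - 10/53 = -33024/46375 ≈ -0.71211)
√((-18 + 4)² + H) = √((-18 + 4)² - 33024/46375) = √((-14)² - 33024/46375) = √(196 - 33024/46375) = √(9056476/46375) = 2*√4199940745/9275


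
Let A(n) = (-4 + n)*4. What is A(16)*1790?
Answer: 85920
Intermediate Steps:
A(n) = -16 + 4*n
A(16)*1790 = (-16 + 4*16)*1790 = (-16 + 64)*1790 = 48*1790 = 85920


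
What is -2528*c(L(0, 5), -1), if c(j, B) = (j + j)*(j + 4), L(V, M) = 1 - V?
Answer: -25280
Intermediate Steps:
c(j, B) = 2*j*(4 + j) (c(j, B) = (2*j)*(4 + j) = 2*j*(4 + j))
-2528*c(L(0, 5), -1) = -5056*(1 - 1*0)*(4 + (1 - 1*0)) = -5056*(1 + 0)*(4 + (1 + 0)) = -5056*(4 + 1) = -5056*5 = -2528*10 = -25280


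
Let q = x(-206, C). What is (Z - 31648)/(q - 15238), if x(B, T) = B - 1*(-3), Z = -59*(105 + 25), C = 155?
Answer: 13106/5147 ≈ 2.5463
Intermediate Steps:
Z = -7670 (Z = -59*130 = -7670)
x(B, T) = 3 + B (x(B, T) = B + 3 = 3 + B)
q = -203 (q = 3 - 206 = -203)
(Z - 31648)/(q - 15238) = (-7670 - 31648)/(-203 - 15238) = -39318/(-15441) = -39318*(-1/15441) = 13106/5147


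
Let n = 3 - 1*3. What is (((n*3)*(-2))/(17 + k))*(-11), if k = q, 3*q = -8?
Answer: 0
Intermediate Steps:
n = 0 (n = 3 - 3 = 0)
q = -8/3 (q = (⅓)*(-8) = -8/3 ≈ -2.6667)
k = -8/3 ≈ -2.6667
(((n*3)*(-2))/(17 + k))*(-11) = (((0*3)*(-2))/(17 - 8/3))*(-11) = ((0*(-2))/(43/3))*(-11) = ((3/43)*0)*(-11) = 0*(-11) = 0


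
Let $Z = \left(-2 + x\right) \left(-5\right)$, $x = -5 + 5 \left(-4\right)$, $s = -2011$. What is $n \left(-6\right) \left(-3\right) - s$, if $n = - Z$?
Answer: $-419$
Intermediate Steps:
$x = -25$ ($x = -5 - 20 = -25$)
$Z = 135$ ($Z = \left(-2 - 25\right) \left(-5\right) = \left(-27\right) \left(-5\right) = 135$)
$n = -135$ ($n = \left(-1\right) 135 = -135$)
$n \left(-6\right) \left(-3\right) - s = \left(-135\right) \left(-6\right) \left(-3\right) - -2011 = 810 \left(-3\right) + 2011 = -2430 + 2011 = -419$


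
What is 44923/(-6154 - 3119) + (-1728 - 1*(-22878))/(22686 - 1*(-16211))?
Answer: -1551245981/360691881 ≈ -4.3008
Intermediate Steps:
44923/(-6154 - 3119) + (-1728 - 1*(-22878))/(22686 - 1*(-16211)) = 44923/(-9273) + (-1728 + 22878)/(22686 + 16211) = 44923*(-1/9273) + 21150/38897 = -44923/9273 + 21150*(1/38897) = -44923/9273 + 21150/38897 = -1551245981/360691881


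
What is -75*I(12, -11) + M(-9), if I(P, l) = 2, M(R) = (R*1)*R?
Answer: -69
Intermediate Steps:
M(R) = R² (M(R) = R*R = R²)
-75*I(12, -11) + M(-9) = -75*2 + (-9)² = -150 + 81 = -69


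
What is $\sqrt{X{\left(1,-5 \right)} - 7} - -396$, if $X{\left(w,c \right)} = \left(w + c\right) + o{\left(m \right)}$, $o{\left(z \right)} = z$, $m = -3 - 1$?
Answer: $396 + i \sqrt{15} \approx 396.0 + 3.873 i$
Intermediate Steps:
$m = -4$
$X{\left(w,c \right)} = -4 + c + w$ ($X{\left(w,c \right)} = \left(w + c\right) - 4 = \left(c + w\right) - 4 = -4 + c + w$)
$\sqrt{X{\left(1,-5 \right)} - 7} - -396 = \sqrt{\left(-4 - 5 + 1\right) - 7} - -396 = \sqrt{-8 - 7} + 396 = \sqrt{-15} + 396 = i \sqrt{15} + 396 = 396 + i \sqrt{15}$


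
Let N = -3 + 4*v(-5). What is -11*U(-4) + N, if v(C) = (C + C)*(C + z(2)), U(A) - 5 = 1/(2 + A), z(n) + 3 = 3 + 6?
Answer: -185/2 ≈ -92.500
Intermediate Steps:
z(n) = 6 (z(n) = -3 + (3 + 6) = -3 + 9 = 6)
U(A) = 5 + 1/(2 + A)
v(C) = 2*C*(6 + C) (v(C) = (C + C)*(C + 6) = (2*C)*(6 + C) = 2*C*(6 + C))
N = -43 (N = -3 + 4*(2*(-5)*(6 - 5)) = -3 + 4*(2*(-5)*1) = -3 + 4*(-10) = -3 - 40 = -43)
-11*U(-4) + N = -11*(11 + 5*(-4))/(2 - 4) - 43 = -11*(11 - 20)/(-2) - 43 = -(-11)*(-9)/2 - 43 = -11*9/2 - 43 = -99/2 - 43 = -185/2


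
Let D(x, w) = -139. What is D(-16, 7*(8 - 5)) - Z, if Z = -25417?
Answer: 25278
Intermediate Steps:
D(-16, 7*(8 - 5)) - Z = -139 - 1*(-25417) = -139 + 25417 = 25278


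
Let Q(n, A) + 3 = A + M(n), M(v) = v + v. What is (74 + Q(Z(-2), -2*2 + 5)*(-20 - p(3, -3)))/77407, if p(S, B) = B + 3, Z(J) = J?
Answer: 194/77407 ≈ 0.0025062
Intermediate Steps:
M(v) = 2*v
Q(n, A) = -3 + A + 2*n (Q(n, A) = -3 + (A + 2*n) = -3 + A + 2*n)
p(S, B) = 3 + B
(74 + Q(Z(-2), -2*2 + 5)*(-20 - p(3, -3)))/77407 = (74 + (-3 + (-2*2 + 5) + 2*(-2))*(-20 - (3 - 3)))/77407 = (74 + (-3 + (-4 + 5) - 4)*(-20 - 1*0))*(1/77407) = (74 + (-3 + 1 - 4)*(-20 + 0))*(1/77407) = (74 - 6*(-20))*(1/77407) = (74 + 120)*(1/77407) = 194*(1/77407) = 194/77407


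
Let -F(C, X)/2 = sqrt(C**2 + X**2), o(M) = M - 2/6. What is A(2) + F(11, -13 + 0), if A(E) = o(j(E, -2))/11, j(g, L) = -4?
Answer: -13/33 - 2*sqrt(290) ≈ -34.453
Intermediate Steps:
o(M) = -1/3 + M (o(M) = M - 2*1/6 = M - 1/3 = -1/3 + M)
A(E) = -13/33 (A(E) = (-1/3 - 4)/11 = -13/3*1/11 = -13/33)
F(C, X) = -2*sqrt(C**2 + X**2)
A(2) + F(11, -13 + 0) = -13/33 - 2*sqrt(11**2 + (-13 + 0)**2) = -13/33 - 2*sqrt(121 + (-13)**2) = -13/33 - 2*sqrt(121 + 169) = -13/33 - 2*sqrt(290)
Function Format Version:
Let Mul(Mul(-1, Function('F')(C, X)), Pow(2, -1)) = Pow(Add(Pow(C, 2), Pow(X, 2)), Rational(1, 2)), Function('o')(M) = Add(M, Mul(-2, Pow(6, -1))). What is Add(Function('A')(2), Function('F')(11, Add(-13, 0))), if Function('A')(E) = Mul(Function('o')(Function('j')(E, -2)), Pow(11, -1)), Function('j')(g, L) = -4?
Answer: Add(Rational(-13, 33), Mul(-2, Pow(290, Rational(1, 2)))) ≈ -34.453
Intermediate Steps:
Function('o')(M) = Add(Rational(-1, 3), M) (Function('o')(M) = Add(M, Mul(-2, Rational(1, 6))) = Add(M, Rational(-1, 3)) = Add(Rational(-1, 3), M))
Function('A')(E) = Rational(-13, 33) (Function('A')(E) = Mul(Add(Rational(-1, 3), -4), Pow(11, -1)) = Mul(Rational(-13, 3), Rational(1, 11)) = Rational(-13, 33))
Function('F')(C, X) = Mul(-2, Pow(Add(Pow(C, 2), Pow(X, 2)), Rational(1, 2)))
Add(Function('A')(2), Function('F')(11, Add(-13, 0))) = Add(Rational(-13, 33), Mul(-2, Pow(Add(Pow(11, 2), Pow(Add(-13, 0), 2)), Rational(1, 2)))) = Add(Rational(-13, 33), Mul(-2, Pow(Add(121, Pow(-13, 2)), Rational(1, 2)))) = Add(Rational(-13, 33), Mul(-2, Pow(Add(121, 169), Rational(1, 2)))) = Add(Rational(-13, 33), Mul(-2, Pow(290, Rational(1, 2))))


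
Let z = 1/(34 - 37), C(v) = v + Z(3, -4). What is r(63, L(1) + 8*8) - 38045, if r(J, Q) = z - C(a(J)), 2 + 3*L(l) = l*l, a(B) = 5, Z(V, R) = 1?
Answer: -114154/3 ≈ -38051.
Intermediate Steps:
C(v) = 1 + v (C(v) = v + 1 = 1 + v)
L(l) = -2/3 + l**2/3 (L(l) = -2/3 + (l*l)/3 = -2/3 + l**2/3)
z = -1/3 (z = 1/(-3) = -1/3 ≈ -0.33333)
r(J, Q) = -19/3 (r(J, Q) = -1/3 - (1 + 5) = -1/3 - 1*6 = -1/3 - 6 = -19/3)
r(63, L(1) + 8*8) - 38045 = -19/3 - 38045 = -114154/3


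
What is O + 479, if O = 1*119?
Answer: 598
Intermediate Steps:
O = 119
O + 479 = 119 + 479 = 598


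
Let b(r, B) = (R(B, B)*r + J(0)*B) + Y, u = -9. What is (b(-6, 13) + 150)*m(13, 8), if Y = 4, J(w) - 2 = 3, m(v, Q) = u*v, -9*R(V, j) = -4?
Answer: -25311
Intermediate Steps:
R(V, j) = 4/9 (R(V, j) = -⅑*(-4) = 4/9)
m(v, Q) = -9*v
J(w) = 5 (J(w) = 2 + 3 = 5)
b(r, B) = 4 + 5*B + 4*r/9 (b(r, B) = (4*r/9 + 5*B) + 4 = (5*B + 4*r/9) + 4 = 4 + 5*B + 4*r/9)
(b(-6, 13) + 150)*m(13, 8) = ((4 + 5*13 + (4/9)*(-6)) + 150)*(-9*13) = ((4 + 65 - 8/3) + 150)*(-117) = (199/3 + 150)*(-117) = (649/3)*(-117) = -25311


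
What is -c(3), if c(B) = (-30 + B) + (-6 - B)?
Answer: 36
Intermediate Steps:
c(B) = -36
-c(3) = -1*(-36) = 36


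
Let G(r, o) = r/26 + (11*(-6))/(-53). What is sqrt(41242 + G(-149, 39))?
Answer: sqrt(78305256510)/1378 ≈ 203.07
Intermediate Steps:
G(r, o) = 66/53 + r/26 (G(r, o) = r*(1/26) - 66*(-1/53) = r/26 + 66/53 = 66/53 + r/26)
sqrt(41242 + G(-149, 39)) = sqrt(41242 + (66/53 + (1/26)*(-149))) = sqrt(41242 + (66/53 - 149/26)) = sqrt(41242 - 6181/1378) = sqrt(56825295/1378) = sqrt(78305256510)/1378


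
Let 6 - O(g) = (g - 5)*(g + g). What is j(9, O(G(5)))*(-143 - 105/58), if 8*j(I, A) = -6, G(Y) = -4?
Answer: 25197/232 ≈ 108.61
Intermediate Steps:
O(g) = 6 - 2*g*(-5 + g) (O(g) = 6 - (g - 5)*(g + g) = 6 - (-5 + g)*2*g = 6 - 2*g*(-5 + g))
j(I, A) = -3/4 (j(I, A) = (1/8)*(-6) = -3/4)
j(9, O(G(5)))*(-143 - 105/58) = -3*(-143 - 105/58)/4 = -3/4*(-8399/58) = 25197/232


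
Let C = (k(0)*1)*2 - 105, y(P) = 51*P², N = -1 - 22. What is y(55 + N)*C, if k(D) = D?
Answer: -5483520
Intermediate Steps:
N = -23
C = -105 (C = (0*1)*2 - 105 = 0*2 - 105 = 0 - 105 = -105)
y(55 + N)*C = (51*(55 - 23)²)*(-105) = (51*32²)*(-105) = (51*1024)*(-105) = 52224*(-105) = -5483520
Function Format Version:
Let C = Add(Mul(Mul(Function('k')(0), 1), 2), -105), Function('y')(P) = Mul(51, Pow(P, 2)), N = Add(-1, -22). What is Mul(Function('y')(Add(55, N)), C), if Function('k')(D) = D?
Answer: -5483520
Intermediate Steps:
N = -23
C = -105 (C = Add(Mul(Mul(0, 1), 2), -105) = Add(Mul(0, 2), -105) = Add(0, -105) = -105)
Mul(Function('y')(Add(55, N)), C) = Mul(Mul(51, Pow(Add(55, -23), 2)), -105) = Mul(Mul(51, Pow(32, 2)), -105) = Mul(Mul(51, 1024), -105) = Mul(52224, -105) = -5483520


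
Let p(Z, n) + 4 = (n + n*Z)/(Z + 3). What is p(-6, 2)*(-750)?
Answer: 500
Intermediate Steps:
p(Z, n) = -4 + (n + Z*n)/(3 + Z) (p(Z, n) = -4 + (n + n*Z)/(Z + 3) = -4 + (n + Z*n)/(3 + Z))
p(-6, 2)*(-750) = ((-12 + 2 - 4*(-6) - 6*2)/(3 - 6))*(-750) = ((-12 + 2 + 24 - 12)/(-3))*(-750) = -1/3*2*(-750) = -2/3*(-750) = 500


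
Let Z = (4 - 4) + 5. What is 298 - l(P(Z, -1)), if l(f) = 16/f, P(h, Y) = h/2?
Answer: 1458/5 ≈ 291.60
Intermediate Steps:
Z = 5 (Z = 0 + 5 = 5)
P(h, Y) = h/2 (P(h, Y) = h*(1/2) = h/2)
298 - l(P(Z, -1)) = 298 - 16/((1/2)*5) = 298 - 16/5/2 = 298 - 16*2/5 = 298 - 1*32/5 = 298 - 32/5 = 1458/5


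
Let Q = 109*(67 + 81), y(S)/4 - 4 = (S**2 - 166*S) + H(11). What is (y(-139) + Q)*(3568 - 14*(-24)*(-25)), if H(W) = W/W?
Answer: -897457024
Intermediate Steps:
H(W) = 1
y(S) = 20 - 664*S + 4*S**2 (y(S) = 16 + 4*((S**2 - 166*S) + 1) = 16 + 4*(1 + S**2 - 166*S) = 16 + (4 - 664*S + 4*S**2) = 20 - 664*S + 4*S**2)
Q = 16132 (Q = 109*148 = 16132)
(y(-139) + Q)*(3568 - 14*(-24)*(-25)) = ((20 - 664*(-139) + 4*(-139)**2) + 16132)*(3568 - 14*(-24)*(-25)) = ((20 + 92296 + 4*19321) + 16132)*(3568 + 336*(-25)) = ((20 + 92296 + 77284) + 16132)*(3568 - 8400) = (169600 + 16132)*(-4832) = 185732*(-4832) = -897457024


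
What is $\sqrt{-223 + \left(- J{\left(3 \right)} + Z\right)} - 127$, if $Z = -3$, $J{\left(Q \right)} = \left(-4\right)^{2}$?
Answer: $-127 + 11 i \sqrt{2} \approx -127.0 + 15.556 i$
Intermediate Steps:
$J{\left(Q \right)} = 16$
$\sqrt{-223 + \left(- J{\left(3 \right)} + Z\right)} - 127 = \sqrt{-223 - 19} - 127 = \sqrt{-242} - 127 = 11 i \sqrt{2} - 127 = -127 + 11 i \sqrt{2}$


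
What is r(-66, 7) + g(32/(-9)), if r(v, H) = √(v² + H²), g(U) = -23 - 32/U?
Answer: -14 + √4405 ≈ 52.370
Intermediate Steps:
r(v, H) = √(H² + v²)
r(-66, 7) + g(32/(-9)) = √(7² + (-66)²) + (-23 - 32/(32/(-9))) = √(49 + 4356) + (-23 - 32/(32*(-⅑))) = √4405 + (-23 - 32/(-32/9)) = √4405 + (-23 - 32*(-9/32)) = √4405 + (-23 + 9) = √4405 - 14 = -14 + √4405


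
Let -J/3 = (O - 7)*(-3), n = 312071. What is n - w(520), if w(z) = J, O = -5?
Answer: 312179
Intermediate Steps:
J = -108 (J = -3*(-5 - 7)*(-3) = -(-36)*(-3) = -3*36 = -108)
w(z) = -108
n - w(520) = 312071 - 1*(-108) = 312071 + 108 = 312179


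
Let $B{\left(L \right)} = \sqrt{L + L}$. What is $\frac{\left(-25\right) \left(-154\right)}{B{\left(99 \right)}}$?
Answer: $\frac{175 \sqrt{22}}{3} \approx 273.61$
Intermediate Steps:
$B{\left(L \right)} = \sqrt{2} \sqrt{L}$ ($B{\left(L \right)} = \sqrt{2 L} = \sqrt{2} \sqrt{L}$)
$\frac{\left(-25\right) \left(-154\right)}{B{\left(99 \right)}} = \frac{\left(-25\right) \left(-154\right)}{\sqrt{2} \sqrt{99}} = \frac{3850}{\sqrt{2} \cdot 3 \sqrt{11}} = \frac{3850}{3 \sqrt{22}} = 3850 \frac{\sqrt{22}}{66} = \frac{175 \sqrt{22}}{3}$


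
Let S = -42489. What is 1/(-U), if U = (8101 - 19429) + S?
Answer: 1/53817 ≈ 1.8581e-5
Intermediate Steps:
U = -53817 (U = (8101 - 19429) - 42489 = -11328 - 42489 = -53817)
1/(-U) = 1/(-1*(-53817)) = 1/53817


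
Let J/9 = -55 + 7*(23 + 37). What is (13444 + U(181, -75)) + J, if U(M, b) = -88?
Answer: 16641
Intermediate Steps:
J = 3285 (J = 9*(-55 + 7*(23 + 37)) = 9*(-55 + 7*60) = 9*(-55 + 420) = 9*365 = 3285)
(13444 + U(181, -75)) + J = (13444 - 88) + 3285 = 13356 + 3285 = 16641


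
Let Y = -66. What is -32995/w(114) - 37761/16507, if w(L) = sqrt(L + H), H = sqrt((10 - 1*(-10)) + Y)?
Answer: -37761/16507 - 32995/sqrt(114 + I*sqrt(46)) ≈ -3088.5 + 91.724*I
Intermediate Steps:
H = I*sqrt(46) (H = sqrt((10 - 1*(-10)) - 66) = sqrt((10 + 10) - 66) = sqrt(20 - 66) = sqrt(-46) = I*sqrt(46) ≈ 6.7823*I)
w(L) = sqrt(L + I*sqrt(46))
-32995/w(114) - 37761/16507 = -32995/sqrt(114 + I*sqrt(46)) - 37761/16507 = -37761/16507 - 32995/sqrt(114 + I*sqrt(46))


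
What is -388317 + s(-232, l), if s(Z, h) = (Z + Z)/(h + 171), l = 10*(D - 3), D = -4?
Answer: -39220481/101 ≈ -3.8832e+5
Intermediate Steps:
l = -70 (l = 10*(-4 - 3) = 10*(-7) = -70)
s(Z, h) = 2*Z/(171 + h) (s(Z, h) = (2*Z)/(171 + h) = 2*Z/(171 + h))
-388317 + s(-232, l) = -388317 + 2*(-232)/(171 - 70) = -388317 + 2*(-232)/101 = -388317 + 2*(-232)*(1/101) = -388317 - 464/101 = -39220481/101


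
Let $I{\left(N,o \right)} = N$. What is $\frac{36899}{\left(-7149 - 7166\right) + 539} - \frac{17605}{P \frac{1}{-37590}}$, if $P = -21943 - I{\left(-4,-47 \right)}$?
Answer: $- \frac{3039126636787}{100743888} \approx -30167.0$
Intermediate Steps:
$P = -21939$ ($P = -21943 - -4 = -21943 + 4 = -21939$)
$\frac{36899}{\left(-7149 - 7166\right) + 539} - \frac{17605}{P \frac{1}{-37590}} = \frac{36899}{\left(-7149 - 7166\right) + 539} - \frac{17605}{\left(-21939\right) \frac{1}{-37590}} = \frac{36899}{\left(-7149 - 7166\right) + 539} - \frac{17605}{\left(-21939\right) \left(- \frac{1}{37590}\right)} = \frac{36899}{-14315 + 539} - \frac{17605}{\frac{7313}{12530}} = \frac{36899}{-13776} - \frac{220590650}{7313} = 36899 \left(- \frac{1}{13776}\right) - \frac{220590650}{7313} = - \frac{36899}{13776} - \frac{220590650}{7313} = - \frac{3039126636787}{100743888}$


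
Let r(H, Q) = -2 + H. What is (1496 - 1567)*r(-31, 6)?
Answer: 2343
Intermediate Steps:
(1496 - 1567)*r(-31, 6) = (1496 - 1567)*(-2 - 31) = -71*(-33) = 2343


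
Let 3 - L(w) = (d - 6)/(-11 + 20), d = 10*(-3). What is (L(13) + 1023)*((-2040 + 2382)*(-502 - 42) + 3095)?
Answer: -188441590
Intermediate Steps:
d = -30
L(w) = 7 (L(w) = 3 - (-30 - 6)/(-11 + 20) = 3 - (-36)/9 = 3 - 1*(-4) = 3 + 4 = 7)
(L(13) + 1023)*((-2040 + 2382)*(-502 - 42) + 3095) = (7 + 1023)*((-2040 + 2382)*(-502 - 42) + 3095) = 1030*(342*(-544) + 3095) = 1030*(-186048 + 3095) = 1030*(-182953) = -188441590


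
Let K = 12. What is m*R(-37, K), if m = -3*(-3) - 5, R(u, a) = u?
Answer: -148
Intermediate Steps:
m = 4 (m = 9 - 5 = 4)
m*R(-37, K) = 4*(-37) = -148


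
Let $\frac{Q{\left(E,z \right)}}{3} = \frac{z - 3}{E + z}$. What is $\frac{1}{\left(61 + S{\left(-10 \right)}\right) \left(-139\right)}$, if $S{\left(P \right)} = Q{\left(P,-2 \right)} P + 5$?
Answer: $- \frac{2}{14873} \approx -0.00013447$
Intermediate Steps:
$Q{\left(E,z \right)} = \frac{3 \left(-3 + z\right)}{E + z}$ ($Q{\left(E,z \right)} = 3 \frac{z - 3}{E + z} = 3 \frac{-3 + z}{E + z} = \frac{3 \left(-3 + z\right)}{E + z}$)
$S{\left(P \right)} = 5 - \frac{15 P}{-2 + P}$ ($S{\left(P \right)} = \frac{3 \left(-3 - 2\right)}{P - 2} P + 5 = 3 \frac{1}{-2 + P} \left(-5\right) P + 5 = - \frac{15}{-2 + P} P + 5 = - \frac{15 P}{-2 + P} + 5 = 5 - \frac{15 P}{-2 + P}$)
$\frac{1}{\left(61 + S{\left(-10 \right)}\right) \left(-139\right)} = \frac{1}{\left(61 + \frac{10 \left(-1 - -10\right)}{-2 - 10}\right) \left(-139\right)} = \frac{1}{\left(61 + \frac{10 \left(-1 + 10\right)}{-12}\right) \left(-139\right)} = \frac{1}{\left(61 + 10 \left(- \frac{1}{12}\right) 9\right) \left(-139\right)} = \frac{1}{\left(61 - \frac{15}{2}\right) \left(-139\right)} = \frac{1}{\frac{107}{2} \left(-139\right)} = \frac{1}{- \frac{14873}{2}} = - \frac{2}{14873}$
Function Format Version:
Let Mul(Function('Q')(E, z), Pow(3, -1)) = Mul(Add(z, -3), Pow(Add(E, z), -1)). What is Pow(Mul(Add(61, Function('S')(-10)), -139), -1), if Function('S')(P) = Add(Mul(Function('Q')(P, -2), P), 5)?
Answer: Rational(-2, 14873) ≈ -0.00013447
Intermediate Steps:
Function('Q')(E, z) = Mul(3, Pow(Add(E, z), -1), Add(-3, z)) (Function('Q')(E, z) = Mul(3, Mul(Add(z, -3), Pow(Add(E, z), -1))) = Mul(3, Mul(Add(-3, z), Pow(Add(E, z), -1))) = Mul(3, Mul(Pow(Add(E, z), -1), Add(-3, z))) = Mul(3, Pow(Add(E, z), -1), Add(-3, z)))
Function('S')(P) = Add(5, Mul(-15, P, Pow(Add(-2, P), -1))) (Function('S')(P) = Add(Mul(Mul(3, Pow(Add(P, -2), -1), Add(-3, -2)), P), 5) = Add(Mul(Mul(3, Pow(Add(-2, P), -1), -5), P), 5) = Add(Mul(Mul(-15, Pow(Add(-2, P), -1)), P), 5) = Add(Mul(-15, P, Pow(Add(-2, P), -1)), 5) = Add(5, Mul(-15, P, Pow(Add(-2, P), -1))))
Pow(Mul(Add(61, Function('S')(-10)), -139), -1) = Pow(Mul(Add(61, Mul(10, Pow(Add(-2, -10), -1), Add(-1, Mul(-1, -10)))), -139), -1) = Pow(Mul(Add(61, Mul(10, Pow(-12, -1), Add(-1, 10))), -139), -1) = Pow(Mul(Add(61, Mul(10, Rational(-1, 12), 9)), -139), -1) = Pow(Mul(Add(61, Rational(-15, 2)), -139), -1) = Pow(Mul(Rational(107, 2), -139), -1) = Pow(Rational(-14873, 2), -1) = Rational(-2, 14873)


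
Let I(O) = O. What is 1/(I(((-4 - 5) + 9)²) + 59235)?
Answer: 1/59235 ≈ 1.6882e-5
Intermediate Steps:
1/(I(((-4 - 5) + 9)²) + 59235) = 1/(((-4 - 5) + 9)² + 59235) = 1/((-9 + 9)² + 59235) = 1/(0² + 59235) = 1/(0 + 59235) = 1/59235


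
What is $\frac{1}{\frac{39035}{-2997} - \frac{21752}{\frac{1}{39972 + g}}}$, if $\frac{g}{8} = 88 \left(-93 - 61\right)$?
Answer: $\frac{81}{120592303873} \approx 6.7168 \cdot 10^{-10}$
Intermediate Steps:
$g = -108416$ ($g = 8 \cdot 88 \left(-93 - 61\right) = 8 \cdot 88 \left(-154\right) = 8 \left(-13552\right) = -108416$)
$\frac{1}{\frac{39035}{-2997} - \frac{21752}{\frac{1}{39972 + g}}} = \frac{1}{\frac{39035}{-2997} - \frac{21752}{\frac{1}{39972 - 108416}}} = \frac{1}{39035 \left(- \frac{1}{2997}\right) - \frac{21752}{\frac{1}{-68444}}} = \frac{1}{- \frac{1055}{81} - \frac{21752}{- \frac{1}{68444}}} = \frac{1}{- \frac{1055}{81} - -1488793888} = \frac{1}{- \frac{1055}{81} + 1488793888} = \frac{1}{\frac{120592303873}{81}} = \frac{81}{120592303873}$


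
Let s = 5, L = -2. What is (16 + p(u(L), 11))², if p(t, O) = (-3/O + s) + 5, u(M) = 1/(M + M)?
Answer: 80089/121 ≈ 661.89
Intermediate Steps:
u(M) = 1/(2*M)
p(t, O) = 10 - 3/O (p(t, O) = (-3/O + 5) + 5 = (5 - 3/O) + 5 = 10 - 3/O)
(16 + p(u(L), 11))² = (16 + (10 - 3/11))² = (16 + 107/11)² = (283/11)² = 80089/121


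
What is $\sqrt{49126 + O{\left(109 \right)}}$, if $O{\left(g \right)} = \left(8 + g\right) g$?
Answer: $\sqrt{61879} \approx 248.75$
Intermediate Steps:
$O{\left(g \right)} = g \left(8 + g\right)$
$\sqrt{49126 + O{\left(109 \right)}} = \sqrt{49126 + 109 \left(8 + 109\right)} = \sqrt{49126 + 109 \cdot 117} = \sqrt{49126 + 12753} = \sqrt{61879}$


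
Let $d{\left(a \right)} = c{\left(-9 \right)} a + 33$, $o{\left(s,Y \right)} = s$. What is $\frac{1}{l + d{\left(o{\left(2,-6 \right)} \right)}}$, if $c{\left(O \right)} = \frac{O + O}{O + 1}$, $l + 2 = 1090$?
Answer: $\frac{2}{2251} \approx 0.00088849$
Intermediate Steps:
$l = 1088$ ($l = -2 + 1090 = 1088$)
$c{\left(O \right)} = \frac{2 O}{1 + O}$
$d{\left(a \right)} = 33 + \frac{9 a}{4}$ ($d{\left(a \right)} = 2 \left(-9\right) \frac{1}{1 - 9} a + 33 = 2 \left(-9\right) \frac{1}{-8} a + 33 = 2 \left(-9\right) \left(- \frac{1}{8}\right) a + 33 = \frac{9 a}{4} + 33 = 33 + \frac{9 a}{4}$)
$\frac{1}{l + d{\left(o{\left(2,-6 \right)} \right)}} = \frac{1}{1088 + \left(33 + \frac{9}{4} \cdot 2\right)} = \frac{1}{1088 + \left(33 + \frac{9}{2}\right)} = \frac{1}{1088 + \frac{75}{2}} = \frac{1}{\frac{2251}{2}} = \frac{2}{2251}$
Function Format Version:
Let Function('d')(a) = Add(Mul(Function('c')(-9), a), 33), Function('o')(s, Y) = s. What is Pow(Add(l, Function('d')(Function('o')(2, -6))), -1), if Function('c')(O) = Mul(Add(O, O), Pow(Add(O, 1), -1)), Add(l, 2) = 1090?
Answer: Rational(2, 2251) ≈ 0.00088849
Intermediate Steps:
l = 1088 (l = Add(-2, 1090) = 1088)
Function('c')(O) = Mul(2, O, Pow(Add(1, O), -1)) (Function('c')(O) = Mul(Mul(2, O), Pow(Add(1, O), -1)) = Mul(2, O, Pow(Add(1, O), -1)))
Function('d')(a) = Add(33, Mul(Rational(9, 4), a)) (Function('d')(a) = Add(Mul(Mul(2, -9, Pow(Add(1, -9), -1)), a), 33) = Add(Mul(Mul(2, -9, Pow(-8, -1)), a), 33) = Add(Mul(Mul(2, -9, Rational(-1, 8)), a), 33) = Add(Mul(Rational(9, 4), a), 33) = Add(33, Mul(Rational(9, 4), a)))
Pow(Add(l, Function('d')(Function('o')(2, -6))), -1) = Pow(Add(1088, Add(33, Mul(Rational(9, 4), 2))), -1) = Pow(Add(1088, Add(33, Rational(9, 2))), -1) = Pow(Add(1088, Rational(75, 2)), -1) = Pow(Rational(2251, 2), -1) = Rational(2, 2251)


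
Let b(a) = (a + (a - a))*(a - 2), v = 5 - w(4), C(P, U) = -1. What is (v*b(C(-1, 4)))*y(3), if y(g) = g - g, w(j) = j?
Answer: 0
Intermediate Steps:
y(g) = 0
v = 1 (v = 5 - 1*4 = 5 - 4 = 1)
b(a) = a*(-2 + a) (b(a) = (a + 0)*(-2 + a) = a*(-2 + a))
(v*b(C(-1, 4)))*y(3) = (1*(-(-2 - 1)))*0 = (1*(-1*(-3)))*0 = (1*3)*0 = 3*0 = 0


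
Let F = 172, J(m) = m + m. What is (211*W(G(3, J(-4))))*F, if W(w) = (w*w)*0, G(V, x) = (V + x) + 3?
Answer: 0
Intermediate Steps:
J(m) = 2*m
G(V, x) = 3 + V + x
W(w) = 0 (W(w) = w²*0 = 0)
(211*W(G(3, J(-4))))*F = (211*0)*172 = 0*172 = 0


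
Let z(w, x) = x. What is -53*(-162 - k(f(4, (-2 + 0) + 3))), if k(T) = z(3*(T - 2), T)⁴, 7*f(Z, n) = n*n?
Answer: 20615039/2401 ≈ 8586.0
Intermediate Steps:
f(Z, n) = n²/7 (f(Z, n) = (n*n)/7 = n²/7)
k(T) = T⁴
-53*(-162 - k(f(4, (-2 + 0) + 3))) = -53*(-162 - (((-2 + 0) + 3)²/7)⁴) = -53*(-162 - ((-2 + 3)²/7)⁴) = -53*(-162 - ((⅐)*1²)⁴) = -53*(-162 - ((⅐)*1)⁴) = -53*(-162 - (⅐)⁴) = -53*(-162 - 1*1/2401) = -53*(-162 - 1/2401) = -53*(-388963/2401) = 20615039/2401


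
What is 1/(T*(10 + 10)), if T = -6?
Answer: -1/120 ≈ -0.0083333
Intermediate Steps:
1/(T*(10 + 10)) = 1/(-6*(10 + 10)) = 1/(-6*20) = 1/(-120) = -1/120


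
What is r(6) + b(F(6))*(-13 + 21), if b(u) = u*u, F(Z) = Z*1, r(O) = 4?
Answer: 292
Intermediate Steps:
F(Z) = Z
b(u) = u²
r(6) + b(F(6))*(-13 + 21) = 4 + 6²*(-13 + 21) = 4 + 36*8 = 4 + 288 = 292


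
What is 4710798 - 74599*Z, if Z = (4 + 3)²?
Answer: 1055447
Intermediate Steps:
Z = 49 (Z = 7² = 49)
4710798 - 74599*Z = 4710798 - 74599*49 = 4710798 - 3655351 = 1055447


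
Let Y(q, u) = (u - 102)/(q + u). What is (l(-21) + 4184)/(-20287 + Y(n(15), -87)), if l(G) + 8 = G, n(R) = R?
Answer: -6648/32455 ≈ -0.20484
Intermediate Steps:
Y(q, u) = (-102 + u)/(q + u)
l(G) = -8 + G
(l(-21) + 4184)/(-20287 + Y(n(15), -87)) = ((-8 - 21) + 4184)/(-20287 + (-102 - 87)/(15 - 87)) = (-29 + 4184)/(-20287 - 189/(-72)) = 4155/(-20287 - 1/72*(-189)) = 4155/(-20287 + 21/8) = 4155/(-162275/8) = 4155*(-8/162275) = -6648/32455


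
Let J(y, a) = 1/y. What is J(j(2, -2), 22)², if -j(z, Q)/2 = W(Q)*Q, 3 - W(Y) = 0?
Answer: 1/144 ≈ 0.0069444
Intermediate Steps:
W(Y) = 3 (W(Y) = 3 - 1*0 = 3 + 0 = 3)
j(z, Q) = -6*Q
J(j(2, -2), 22)² = (1/(-6*(-2)))² = (1/12)² = 1/144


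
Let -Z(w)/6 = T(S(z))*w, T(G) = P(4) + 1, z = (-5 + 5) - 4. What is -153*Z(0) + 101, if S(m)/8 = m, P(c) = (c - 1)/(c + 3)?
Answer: 101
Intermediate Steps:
z = -4 (z = 0 - 4 = -4)
P(c) = (-1 + c)/(3 + c)
S(m) = 8*m
T(G) = 10/7 (T(G) = (-1 + 4)/(3 + 4) + 1 = 3/7 + 1 = 10/7)
Z(w) = -60*w/7
-153*Z(0) + 101 = -(-9180)*0/7 + 101 = -153*0 + 101 = 0 + 101 = 101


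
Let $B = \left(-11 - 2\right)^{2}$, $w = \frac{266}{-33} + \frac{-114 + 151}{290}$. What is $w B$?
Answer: $- \frac{12830311}{9570} \approx -1340.7$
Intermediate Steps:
$w = - \frac{75919}{9570}$ ($w = 266 \left(- \frac{1}{33}\right) + 37 \cdot \frac{1}{290} = - \frac{266}{33} + \frac{37}{290} = - \frac{75919}{9570} \approx -7.933$)
$B = 169$ ($B = \left(-13\right)^{2} = 169$)
$w B = \left(- \frac{75919}{9570}\right) 169 = - \frac{12830311}{9570}$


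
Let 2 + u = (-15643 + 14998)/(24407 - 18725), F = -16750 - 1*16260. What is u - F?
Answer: 62516937/1894 ≈ 33008.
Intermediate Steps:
F = -33010 (F = -16750 - 16260 = -33010)
u = -4003/1894 (u = -2 + (-15643 + 14998)/(24407 - 18725) = -2 - 645/5682 = -2 - 645*1/5682 = -2 - 215/1894 = -4003/1894 ≈ -2.1135)
u - F = -4003/1894 - 1*(-33010) = -4003/1894 + 33010 = 62516937/1894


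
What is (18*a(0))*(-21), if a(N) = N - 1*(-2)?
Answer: -756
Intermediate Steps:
a(N) = 2 + N (a(N) = N + 2 = 2 + N)
(18*a(0))*(-21) = (18*(2 + 0))*(-21) = (18*2)*(-21) = 36*(-21) = -756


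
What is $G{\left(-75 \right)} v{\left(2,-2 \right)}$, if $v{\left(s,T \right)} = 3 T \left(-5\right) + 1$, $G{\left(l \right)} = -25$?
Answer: $-775$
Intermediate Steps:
$v{\left(s,T \right)} = 1 - 15 T$ ($v{\left(s,T \right)} = 3 \left(- 5 T\right) + 1 = - 15 T + 1 = 1 - 15 T$)
$G{\left(-75 \right)} v{\left(2,-2 \right)} = - 25 \left(1 - -30\right) = - 25 \left(1 + 30\right) = \left(-25\right) 31 = -775$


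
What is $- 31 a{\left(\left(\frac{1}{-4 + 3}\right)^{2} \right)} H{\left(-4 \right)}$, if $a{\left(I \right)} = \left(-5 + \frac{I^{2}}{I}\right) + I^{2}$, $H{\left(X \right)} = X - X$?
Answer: $0$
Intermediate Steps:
$H{\left(X \right)} = 0$
$a{\left(I \right)} = -5 + I + I^{2}$ ($a{\left(I \right)} = \left(-5 + I\right) + I^{2} = -5 + I + I^{2}$)
$- 31 a{\left(\left(\frac{1}{-4 + 3}\right)^{2} \right)} H{\left(-4 \right)} = - 31 \left(-5 + \left(\frac{1}{-4 + 3}\right)^{2} + \left(\left(\frac{1}{-4 + 3}\right)^{2}\right)^{2}\right) 0 = - 31 \left(-5 + \left(\frac{1}{-1}\right)^{2} + \left(\left(\frac{1}{-1}\right)^{2}\right)^{2}\right) 0 = - 31 \left(-5 + \left(-1\right)^{2} + \left(\left(-1\right)^{2}\right)^{2}\right) 0 = - 31 \left(-5 + 1 + 1^{2}\right) 0 = - 31 \left(-5 + 1 + 1\right) 0 = \left(-31\right) \left(-3\right) 0 = 93 \cdot 0 = 0$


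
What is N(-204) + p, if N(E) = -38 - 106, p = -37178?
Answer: -37322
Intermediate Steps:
N(E) = -144
N(-204) + p = -144 - 37178 = -37322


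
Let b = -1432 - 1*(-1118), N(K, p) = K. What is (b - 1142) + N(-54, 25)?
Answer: -1510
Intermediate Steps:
b = -314 (b = -1432 + 1118 = -314)
(b - 1142) + N(-54, 25) = (-314 - 1142) - 54 = -1456 - 54 = -1510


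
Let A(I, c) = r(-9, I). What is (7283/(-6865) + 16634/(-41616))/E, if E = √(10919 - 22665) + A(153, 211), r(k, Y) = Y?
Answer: -208640869/32822114200 + 208640869*I*√11746/5021783472600 ≈ -0.0063567 + 0.0045028*I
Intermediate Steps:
A(I, c) = I
E = 153 + I*√11746 (E = √(10919 - 22665) + 153 = √(-11746) + 153 = I*√11746 + 153 = 153 + I*√11746 ≈ 153.0 + 108.38*I)
(7283/(-6865) + 16634/(-41616))/E = (7283/(-6865) + 16634/(-41616))/(153 + I*√11746) = (7283*(-1/6865) + 16634*(-1/41616))/(153 + I*√11746) = (-7283/6865 - 8317/20808)/(153 + I*√11746) = -208640869/(142846920*(153 + I*√11746))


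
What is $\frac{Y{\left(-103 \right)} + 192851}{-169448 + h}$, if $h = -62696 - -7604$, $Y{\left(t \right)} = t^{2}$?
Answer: $- \frac{10173}{11227} \approx -0.90612$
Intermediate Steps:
$h = -55092$ ($h = -62696 + 7604 = -55092$)
$\frac{Y{\left(-103 \right)} + 192851}{-169448 + h} = \frac{\left(-103\right)^{2} + 192851}{-169448 - 55092} = \frac{10609 + 192851}{-224540} = 203460 \left(- \frac{1}{224540}\right) = - \frac{10173}{11227}$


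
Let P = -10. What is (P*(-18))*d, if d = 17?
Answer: 3060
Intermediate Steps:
(P*(-18))*d = -10*(-18)*17 = 180*17 = 3060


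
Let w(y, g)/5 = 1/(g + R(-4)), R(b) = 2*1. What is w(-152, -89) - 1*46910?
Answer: -4081175/87 ≈ -46910.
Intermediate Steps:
R(b) = 2
w(y, g) = 5/(2 + g) (w(y, g) = 5/(g + 2) = 5/(2 + g))
w(-152, -89) - 1*46910 = 5/(2 - 89) - 1*46910 = 5/(-87) - 46910 = 5*(-1/87) - 46910 = -5/87 - 46910 = -4081175/87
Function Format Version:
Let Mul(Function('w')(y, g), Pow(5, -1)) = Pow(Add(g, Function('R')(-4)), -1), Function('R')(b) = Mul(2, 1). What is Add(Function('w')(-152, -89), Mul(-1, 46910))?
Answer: Rational(-4081175, 87) ≈ -46910.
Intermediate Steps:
Function('R')(b) = 2
Function('w')(y, g) = Mul(5, Pow(Add(2, g), -1)) (Function('w')(y, g) = Mul(5, Pow(Add(g, 2), -1)) = Mul(5, Pow(Add(2, g), -1)))
Add(Function('w')(-152, -89), Mul(-1, 46910)) = Add(Mul(5, Pow(Add(2, -89), -1)), Mul(-1, 46910)) = Add(Mul(5, Pow(-87, -1)), -46910) = Add(Mul(5, Rational(-1, 87)), -46910) = Add(Rational(-5, 87), -46910) = Rational(-4081175, 87)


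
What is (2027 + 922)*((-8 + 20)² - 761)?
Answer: -1819533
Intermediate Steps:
(2027 + 922)*((-8 + 20)² - 761) = 2949*(12² - 761) = 2949*(144 - 761) = 2949*(-617) = -1819533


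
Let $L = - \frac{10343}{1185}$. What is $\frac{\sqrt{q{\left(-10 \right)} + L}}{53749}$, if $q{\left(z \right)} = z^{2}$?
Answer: $\frac{\sqrt{128166045}}{63692565} \approx 0.00017775$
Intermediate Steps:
$L = - \frac{10343}{1185}$ ($L = \left(-10343\right) \frac{1}{1185} = - \frac{10343}{1185} \approx -8.7283$)
$\frac{\sqrt{q{\left(-10 \right)} + L}}{53749} = \frac{\sqrt{\left(-10\right)^{2} - \frac{10343}{1185}}}{53749} = \sqrt{100 - \frac{10343}{1185}} \cdot \frac{1}{53749} = \sqrt{\frac{108157}{1185}} \cdot \frac{1}{53749} = \frac{\sqrt{128166045}}{1185} \cdot \frac{1}{53749} = \frac{\sqrt{128166045}}{63692565}$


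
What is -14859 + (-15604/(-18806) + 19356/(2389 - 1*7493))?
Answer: -178317215617/11998228 ≈ -14862.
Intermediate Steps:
-14859 + (-15604/(-18806) + 19356/(2389 - 1*7493)) = -14859 + (-15604*(-1/18806) + 19356/(2389 - 7493)) = -14859 + (7802/9403 + 19356/(-5104)) = -14859 + (7802/9403 + 19356*(-1/5104)) = -14859 + (7802/9403 - 4839/1276) = -14859 - 35545765/11998228 = -178317215617/11998228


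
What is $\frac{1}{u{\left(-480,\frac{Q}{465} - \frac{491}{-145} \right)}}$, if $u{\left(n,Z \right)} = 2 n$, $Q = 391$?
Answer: $- \frac{1}{960} \approx -0.0010417$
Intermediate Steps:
$\frac{1}{u{\left(-480,\frac{Q}{465} - \frac{491}{-145} \right)}} = \frac{1}{2 \left(-480\right)} = \frac{1}{-960} = - \frac{1}{960}$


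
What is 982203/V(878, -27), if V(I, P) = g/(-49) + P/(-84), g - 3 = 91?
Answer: -192511788/313 ≈ -6.1505e+5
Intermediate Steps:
g = 94 (g = 3 + 91 = 94)
V(I, P) = -94/49 - P/84 (V(I, P) = 94/(-49) + P/(-84) = 94*(-1/49) + P*(-1/84) = -94/49 - P/84)
982203/V(878, -27) = 982203/(-94/49 - 1/84*(-27)) = 982203/(-94/49 + 9/28) = 982203/(-313/196) = 982203*(-196/313) = -192511788/313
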